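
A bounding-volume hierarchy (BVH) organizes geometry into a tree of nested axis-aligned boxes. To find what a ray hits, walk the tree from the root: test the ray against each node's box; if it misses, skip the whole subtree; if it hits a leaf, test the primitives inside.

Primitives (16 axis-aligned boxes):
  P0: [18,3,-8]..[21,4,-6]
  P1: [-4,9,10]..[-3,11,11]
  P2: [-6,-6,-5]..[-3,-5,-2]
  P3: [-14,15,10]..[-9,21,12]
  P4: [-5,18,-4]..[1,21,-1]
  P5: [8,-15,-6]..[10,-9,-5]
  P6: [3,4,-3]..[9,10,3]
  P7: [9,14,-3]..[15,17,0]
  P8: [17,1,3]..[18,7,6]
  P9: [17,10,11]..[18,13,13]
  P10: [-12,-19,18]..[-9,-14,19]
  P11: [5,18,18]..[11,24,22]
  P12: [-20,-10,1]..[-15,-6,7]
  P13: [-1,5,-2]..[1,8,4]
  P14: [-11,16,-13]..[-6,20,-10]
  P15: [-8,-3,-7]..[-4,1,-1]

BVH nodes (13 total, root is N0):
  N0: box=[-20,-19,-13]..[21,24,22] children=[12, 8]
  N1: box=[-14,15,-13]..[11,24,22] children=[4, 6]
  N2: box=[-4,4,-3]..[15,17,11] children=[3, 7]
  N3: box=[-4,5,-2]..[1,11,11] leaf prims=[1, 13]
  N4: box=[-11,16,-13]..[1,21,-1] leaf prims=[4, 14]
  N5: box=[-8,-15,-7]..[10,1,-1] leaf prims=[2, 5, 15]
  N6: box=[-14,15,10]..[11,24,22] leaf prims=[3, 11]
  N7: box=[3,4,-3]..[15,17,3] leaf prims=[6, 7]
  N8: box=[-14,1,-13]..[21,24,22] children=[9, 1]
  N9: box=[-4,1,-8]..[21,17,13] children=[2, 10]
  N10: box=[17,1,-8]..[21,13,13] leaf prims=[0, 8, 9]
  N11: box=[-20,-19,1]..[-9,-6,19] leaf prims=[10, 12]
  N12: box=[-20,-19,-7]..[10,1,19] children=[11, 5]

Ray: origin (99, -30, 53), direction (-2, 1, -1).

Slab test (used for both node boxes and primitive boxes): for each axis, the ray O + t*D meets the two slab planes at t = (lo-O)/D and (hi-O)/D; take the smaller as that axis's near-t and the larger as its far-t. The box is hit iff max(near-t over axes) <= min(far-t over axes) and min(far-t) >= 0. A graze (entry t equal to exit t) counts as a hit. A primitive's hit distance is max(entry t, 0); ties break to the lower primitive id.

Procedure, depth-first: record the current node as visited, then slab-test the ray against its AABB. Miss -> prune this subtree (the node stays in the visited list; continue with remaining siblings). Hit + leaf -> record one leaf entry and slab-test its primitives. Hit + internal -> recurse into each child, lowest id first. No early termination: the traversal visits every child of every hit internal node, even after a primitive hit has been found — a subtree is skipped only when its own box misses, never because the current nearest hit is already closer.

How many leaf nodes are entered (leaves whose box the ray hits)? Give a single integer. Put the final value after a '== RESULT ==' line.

Trace the traversal:
N0 x:[39,119/2] y:[11,54] z:[31,66] -> hit [39,54], descend [8, 12]
  N8 x:[39,113/2] y:[31,54] z:[31,66] -> hit [39,54], descend [1, 9]
    N1 x:[44,113/2] y:[45,54] z:[31,66] -> hit [45,54], descend [4, 6]
      N4 x:[49,55] y:[46,51] z:[54,66] -> miss, prune
      N6 x:[44,113/2] y:[45,54] z:[31,43] -> miss, prune
    N9 x:[39,103/2] y:[31,47] z:[40,61] -> hit [40,47], descend [2, 10]
      N2 x:[42,103/2] y:[34,47] z:[42,56] -> hit [42,47], descend [3, 7]
        N3 x:[49,103/2] y:[35,41] z:[42,55] -> miss, prune
        N7 x:[42,48] y:[34,47] z:[50,56] -> miss, prune
      N10 x:[39,41] y:[31,43] z:[40,61] -> hit [40,41] leaf, test {P0(miss), P8(miss), P9@t=81/2}
  N12 x:[89/2,119/2] y:[11,31] z:[34,60] -> miss, prune

11 AABB tests over nodes [0, 8, 1, 4, 6, 9, 2, 3, 7, 10, 12]; 1 leaf entered; closest P9.

== RESULT ==
1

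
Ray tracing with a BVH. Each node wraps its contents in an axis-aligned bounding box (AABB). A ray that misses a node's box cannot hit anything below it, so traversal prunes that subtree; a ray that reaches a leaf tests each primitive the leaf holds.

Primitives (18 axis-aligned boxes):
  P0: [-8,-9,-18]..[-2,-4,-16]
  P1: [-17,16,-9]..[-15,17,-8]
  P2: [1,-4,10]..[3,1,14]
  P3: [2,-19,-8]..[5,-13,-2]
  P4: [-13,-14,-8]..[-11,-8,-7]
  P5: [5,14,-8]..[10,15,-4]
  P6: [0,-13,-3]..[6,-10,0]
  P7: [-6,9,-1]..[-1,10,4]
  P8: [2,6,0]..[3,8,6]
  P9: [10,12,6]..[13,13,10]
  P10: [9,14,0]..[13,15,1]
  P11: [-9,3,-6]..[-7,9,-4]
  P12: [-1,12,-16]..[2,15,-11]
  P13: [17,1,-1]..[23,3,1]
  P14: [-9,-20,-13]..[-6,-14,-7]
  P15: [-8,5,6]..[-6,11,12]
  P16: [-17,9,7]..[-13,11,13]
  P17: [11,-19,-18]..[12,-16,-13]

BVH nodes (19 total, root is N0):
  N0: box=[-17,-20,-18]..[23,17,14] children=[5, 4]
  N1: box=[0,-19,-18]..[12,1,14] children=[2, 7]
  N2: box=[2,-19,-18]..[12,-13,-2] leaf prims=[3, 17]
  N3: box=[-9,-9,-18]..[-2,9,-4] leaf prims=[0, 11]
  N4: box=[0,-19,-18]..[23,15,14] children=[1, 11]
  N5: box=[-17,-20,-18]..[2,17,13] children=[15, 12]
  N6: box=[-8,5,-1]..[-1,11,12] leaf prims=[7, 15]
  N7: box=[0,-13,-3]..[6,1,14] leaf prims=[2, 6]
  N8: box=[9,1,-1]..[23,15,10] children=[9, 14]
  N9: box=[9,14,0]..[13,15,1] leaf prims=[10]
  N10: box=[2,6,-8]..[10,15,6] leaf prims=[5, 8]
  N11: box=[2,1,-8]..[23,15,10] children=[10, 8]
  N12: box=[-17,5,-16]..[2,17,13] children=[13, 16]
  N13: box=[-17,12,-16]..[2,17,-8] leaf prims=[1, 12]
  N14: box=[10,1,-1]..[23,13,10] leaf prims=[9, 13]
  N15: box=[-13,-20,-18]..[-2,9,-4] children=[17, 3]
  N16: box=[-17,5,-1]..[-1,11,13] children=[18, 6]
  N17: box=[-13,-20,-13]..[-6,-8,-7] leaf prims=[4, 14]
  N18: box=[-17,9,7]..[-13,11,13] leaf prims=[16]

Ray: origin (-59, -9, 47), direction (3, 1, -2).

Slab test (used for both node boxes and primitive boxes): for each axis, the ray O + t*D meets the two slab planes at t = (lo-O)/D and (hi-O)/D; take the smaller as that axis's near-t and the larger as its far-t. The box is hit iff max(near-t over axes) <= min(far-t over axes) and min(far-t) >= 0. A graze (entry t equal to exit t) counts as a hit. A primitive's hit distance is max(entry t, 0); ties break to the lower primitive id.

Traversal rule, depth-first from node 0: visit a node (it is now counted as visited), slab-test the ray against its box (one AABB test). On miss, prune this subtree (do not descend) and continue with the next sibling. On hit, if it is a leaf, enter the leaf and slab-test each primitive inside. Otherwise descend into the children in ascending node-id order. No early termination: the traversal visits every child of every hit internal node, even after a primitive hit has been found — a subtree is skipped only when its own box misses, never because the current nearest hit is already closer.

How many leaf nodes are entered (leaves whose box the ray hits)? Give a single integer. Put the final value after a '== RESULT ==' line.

Traverse from the root:
N0 x:[14,82/3] y:[-11,26] z:[33/2,65/2] -> hit [33/2,26], descend [4, 5]
  N4 x:[59/3,82/3] y:[-10,24] z:[33/2,65/2] -> hit [59/3,24], descend [1, 11]
    N1 x:[59/3,71/3] y:[-10,10] z:[33/2,65/2] -> miss, prune
    N11 x:[61/3,82/3] y:[10,24] z:[37/2,55/2] -> hit [61/3,24], descend [8, 10]
      N8 x:[68/3,82/3] y:[10,24] z:[37/2,24] -> hit [68/3,24], descend [9, 14]
        N9 x:[68/3,24] y:[23,24] z:[23,47/2] -> hit [23,47/2] leaf, test {P10@t=23}
        N14 x:[23,82/3] y:[10,22] z:[37/2,24] -> miss, prune
      N10 x:[61/3,23] y:[15,24] z:[41/2,55/2] -> hit [41/2,23] leaf, test {P5(miss), P8(miss)}
  N5 x:[14,61/3] y:[-11,26] z:[17,65/2] -> hit [17,61/3], descend [12, 15]
    N12 x:[14,61/3] y:[14,26] z:[17,63/2] -> hit [17,61/3], descend [13, 16]
      N13 x:[14,61/3] y:[21,26] z:[55/2,63/2] -> miss, prune
      N16 x:[14,58/3] y:[14,20] z:[17,24] -> hit [17,58/3], descend [6, 18]
        N6 x:[17,58/3] y:[14,20] z:[35/2,24] -> hit [35/2,58/3] leaf, test {P7(miss), P15@t=35/2}
        N18 x:[14,46/3] y:[18,20] z:[17,20] -> miss, prune
    N15 x:[46/3,19] y:[-11,18] z:[51/2,65/2] -> miss, prune

15 AABB tests over nodes [0, 4, 1, 11, 8, 9, 14, 10, 5, 12, 13, 16, 6, 18, 15]; 3 leaves entered; closest P15.

== RESULT ==
3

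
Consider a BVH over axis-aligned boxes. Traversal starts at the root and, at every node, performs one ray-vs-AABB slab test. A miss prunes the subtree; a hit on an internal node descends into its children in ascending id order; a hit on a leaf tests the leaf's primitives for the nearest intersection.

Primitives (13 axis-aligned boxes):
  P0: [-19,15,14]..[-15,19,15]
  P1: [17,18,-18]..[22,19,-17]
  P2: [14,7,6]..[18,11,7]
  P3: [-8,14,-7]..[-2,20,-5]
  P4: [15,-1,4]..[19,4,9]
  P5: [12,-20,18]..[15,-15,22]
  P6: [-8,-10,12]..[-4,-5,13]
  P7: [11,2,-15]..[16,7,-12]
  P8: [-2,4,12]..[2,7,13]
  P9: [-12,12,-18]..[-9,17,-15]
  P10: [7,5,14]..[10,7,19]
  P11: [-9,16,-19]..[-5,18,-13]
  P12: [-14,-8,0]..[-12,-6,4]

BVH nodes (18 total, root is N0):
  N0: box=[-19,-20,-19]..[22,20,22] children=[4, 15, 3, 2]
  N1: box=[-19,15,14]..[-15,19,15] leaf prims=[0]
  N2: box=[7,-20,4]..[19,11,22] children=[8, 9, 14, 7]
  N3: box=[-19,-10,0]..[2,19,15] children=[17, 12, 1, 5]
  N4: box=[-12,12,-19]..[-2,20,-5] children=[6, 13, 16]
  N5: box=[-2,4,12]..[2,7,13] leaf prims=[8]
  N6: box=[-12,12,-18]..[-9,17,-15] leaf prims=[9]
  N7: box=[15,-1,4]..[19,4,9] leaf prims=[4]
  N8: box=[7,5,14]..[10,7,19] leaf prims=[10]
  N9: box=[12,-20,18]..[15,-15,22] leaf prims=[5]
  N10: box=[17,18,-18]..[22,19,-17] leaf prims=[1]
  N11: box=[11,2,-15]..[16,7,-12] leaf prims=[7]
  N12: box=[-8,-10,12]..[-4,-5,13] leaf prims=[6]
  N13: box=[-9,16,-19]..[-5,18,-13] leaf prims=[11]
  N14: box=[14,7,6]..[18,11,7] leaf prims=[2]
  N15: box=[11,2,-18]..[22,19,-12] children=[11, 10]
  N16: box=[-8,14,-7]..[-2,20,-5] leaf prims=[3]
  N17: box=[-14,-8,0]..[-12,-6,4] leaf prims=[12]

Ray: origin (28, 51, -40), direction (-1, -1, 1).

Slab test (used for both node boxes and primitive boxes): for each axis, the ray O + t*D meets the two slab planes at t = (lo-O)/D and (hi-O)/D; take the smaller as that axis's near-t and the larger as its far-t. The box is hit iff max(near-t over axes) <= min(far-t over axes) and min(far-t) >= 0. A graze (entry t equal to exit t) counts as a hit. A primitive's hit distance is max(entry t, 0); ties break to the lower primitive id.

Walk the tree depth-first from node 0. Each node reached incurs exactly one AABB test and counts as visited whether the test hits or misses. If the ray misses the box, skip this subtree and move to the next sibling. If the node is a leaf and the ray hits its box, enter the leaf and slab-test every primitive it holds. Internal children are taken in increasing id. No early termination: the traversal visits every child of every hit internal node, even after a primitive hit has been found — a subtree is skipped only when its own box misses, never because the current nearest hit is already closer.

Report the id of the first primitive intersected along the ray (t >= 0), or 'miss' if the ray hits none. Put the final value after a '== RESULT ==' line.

Walk:
N0 x:[6,47] y:[31,71] z:[21,62] -> hit [31,47], descend [2, 3, 4, 15]
  N2 x:[9,21] y:[40,71] z:[44,62] -> miss, prune
  N3 x:[26,47] y:[32,61] z:[40,55] -> hit [40,47], descend [1, 5, 12, 17]
    N1 x:[43,47] y:[32,36] z:[54,55] -> miss, prune
    N5 x:[26,30] y:[44,47] z:[52,53] -> miss, prune
    N12 x:[32,36] y:[56,61] z:[52,53] -> miss, prune
    N17 x:[40,42] y:[57,59] z:[40,44] -> miss, prune
  N4 x:[30,40] y:[31,39] z:[21,35] -> hit [31,35], descend [6, 13, 16]
    N6 x:[37,40] y:[34,39] z:[22,25] -> miss, prune
    N13 x:[33,37] y:[33,35] z:[21,27] -> miss, prune
    N16 x:[30,36] y:[31,37] z:[33,35] -> hit [33,35] leaf, test {P3@t=33}
  N15 x:[6,17] y:[32,49] z:[22,28] -> miss, prune

Summary -> nodes [0, 2, 3, 1, 5, 12, 17, 4, 6, 13, 16, 15]; box-tests=12; leaf-entries=1; first=P3

== RESULT ==
3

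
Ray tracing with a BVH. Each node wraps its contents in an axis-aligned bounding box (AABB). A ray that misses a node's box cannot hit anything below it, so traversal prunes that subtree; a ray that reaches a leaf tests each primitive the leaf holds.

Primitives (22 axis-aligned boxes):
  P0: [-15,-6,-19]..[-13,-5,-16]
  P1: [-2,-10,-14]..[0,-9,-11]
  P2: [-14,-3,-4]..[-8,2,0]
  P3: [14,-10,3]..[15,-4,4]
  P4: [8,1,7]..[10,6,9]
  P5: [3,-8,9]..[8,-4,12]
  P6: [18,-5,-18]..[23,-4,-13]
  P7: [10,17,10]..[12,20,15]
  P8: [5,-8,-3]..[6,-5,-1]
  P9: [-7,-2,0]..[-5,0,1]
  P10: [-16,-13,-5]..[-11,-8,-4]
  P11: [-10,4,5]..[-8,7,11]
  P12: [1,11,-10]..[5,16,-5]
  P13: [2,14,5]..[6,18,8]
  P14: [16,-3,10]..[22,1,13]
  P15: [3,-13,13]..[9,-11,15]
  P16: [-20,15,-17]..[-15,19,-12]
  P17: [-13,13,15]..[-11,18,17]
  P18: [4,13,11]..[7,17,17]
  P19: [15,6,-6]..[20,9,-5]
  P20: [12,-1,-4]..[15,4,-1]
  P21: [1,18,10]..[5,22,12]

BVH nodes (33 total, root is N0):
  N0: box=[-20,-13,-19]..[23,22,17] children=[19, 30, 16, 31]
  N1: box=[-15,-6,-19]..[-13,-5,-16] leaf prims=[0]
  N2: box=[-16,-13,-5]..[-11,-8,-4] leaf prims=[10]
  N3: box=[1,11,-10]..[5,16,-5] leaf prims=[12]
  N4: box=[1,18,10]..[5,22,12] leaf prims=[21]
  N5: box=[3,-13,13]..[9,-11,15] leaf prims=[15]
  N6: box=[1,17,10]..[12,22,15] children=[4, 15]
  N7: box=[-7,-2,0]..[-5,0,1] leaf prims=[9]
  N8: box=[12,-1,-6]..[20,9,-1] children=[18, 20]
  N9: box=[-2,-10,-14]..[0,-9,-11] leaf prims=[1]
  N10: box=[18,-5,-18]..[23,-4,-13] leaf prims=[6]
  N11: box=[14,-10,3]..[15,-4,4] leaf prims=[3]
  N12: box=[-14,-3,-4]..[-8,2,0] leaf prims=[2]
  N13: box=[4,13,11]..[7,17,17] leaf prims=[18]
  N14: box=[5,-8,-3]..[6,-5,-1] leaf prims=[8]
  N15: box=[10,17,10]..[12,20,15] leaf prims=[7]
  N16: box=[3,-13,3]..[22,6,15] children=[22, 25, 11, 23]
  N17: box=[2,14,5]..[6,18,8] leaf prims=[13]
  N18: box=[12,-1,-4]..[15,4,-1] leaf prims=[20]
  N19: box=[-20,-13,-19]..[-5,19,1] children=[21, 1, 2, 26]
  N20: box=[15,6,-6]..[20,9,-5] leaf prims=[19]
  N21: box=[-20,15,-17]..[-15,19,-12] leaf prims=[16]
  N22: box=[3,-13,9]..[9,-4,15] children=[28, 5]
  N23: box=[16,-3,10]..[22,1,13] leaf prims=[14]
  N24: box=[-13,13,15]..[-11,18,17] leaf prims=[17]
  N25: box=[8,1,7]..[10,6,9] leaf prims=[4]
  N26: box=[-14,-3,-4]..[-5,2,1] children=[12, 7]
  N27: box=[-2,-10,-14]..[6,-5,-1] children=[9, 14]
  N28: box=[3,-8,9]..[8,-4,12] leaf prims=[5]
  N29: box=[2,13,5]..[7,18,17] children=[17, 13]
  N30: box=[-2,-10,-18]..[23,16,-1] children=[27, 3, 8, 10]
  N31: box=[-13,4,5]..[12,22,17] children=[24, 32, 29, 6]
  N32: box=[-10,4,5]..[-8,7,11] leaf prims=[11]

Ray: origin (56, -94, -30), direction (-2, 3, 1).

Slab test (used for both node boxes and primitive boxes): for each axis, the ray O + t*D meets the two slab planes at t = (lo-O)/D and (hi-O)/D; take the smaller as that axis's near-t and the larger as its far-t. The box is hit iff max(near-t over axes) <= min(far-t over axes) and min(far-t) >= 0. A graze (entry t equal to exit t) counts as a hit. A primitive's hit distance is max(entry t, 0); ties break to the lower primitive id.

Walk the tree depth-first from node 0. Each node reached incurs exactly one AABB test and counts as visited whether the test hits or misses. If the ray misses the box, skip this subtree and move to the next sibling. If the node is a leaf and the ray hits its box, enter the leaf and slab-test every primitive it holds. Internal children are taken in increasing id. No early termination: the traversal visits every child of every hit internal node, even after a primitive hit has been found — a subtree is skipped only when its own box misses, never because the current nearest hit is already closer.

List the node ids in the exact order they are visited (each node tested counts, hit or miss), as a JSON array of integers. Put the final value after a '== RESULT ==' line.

Walk:
N0 x:[33/2,38] y:[27,116/3] z:[11,47] -> hit [27,38], descend [16, 19, 30, 31]
  N16 x:[17,53/2] y:[27,100/3] z:[33,45] -> miss, prune
  N19 x:[61/2,38] y:[27,113/3] z:[11,31] -> hit [61/2,31], descend [1, 2, 21, 26]
    N1 x:[69/2,71/2] y:[88/3,89/3] z:[11,14] -> miss, prune
    N2 x:[67/2,36] y:[27,86/3] z:[25,26] -> miss, prune
    N21 x:[71/2,38] y:[109/3,113/3] z:[13,18] -> miss, prune
    N26 x:[61/2,35] y:[91/3,32] z:[26,31] -> hit [61/2,31], descend [7, 12]
      N7 x:[61/2,63/2] y:[92/3,94/3] z:[30,31] -> hit [92/3,31] leaf, test {P9@t=92/3}
      N12 x:[32,35] y:[91/3,32] z:[26,30] -> miss, prune
  N30 x:[33/2,29] y:[28,110/3] z:[12,29] -> hit [28,29], descend [3, 8, 10, 27]
    N3 x:[51/2,55/2] y:[35,110/3] z:[20,25] -> miss, prune
    N8 x:[18,22] y:[31,103/3] z:[24,29] -> miss, prune
    N10 x:[33/2,19] y:[89/3,30] z:[12,17] -> miss, prune
    N27 x:[25,29] y:[28,89/3] z:[16,29] -> hit [28,29], descend [9, 14]
      N9 x:[28,29] y:[28,85/3] z:[16,19] -> miss, prune
      N14 x:[25,51/2] y:[86/3,89/3] z:[27,29] -> miss, prune
  N31 x:[22,69/2] y:[98/3,116/3] z:[35,47] -> miss, prune

Summary -> nodes [0, 16, 19, 1, 2, 21, 26, 7, 12, 30, 3, 8, 10, 27, 9, 14, 31]; box-tests=17; leaf-entries=1; first=P9

== RESULT ==
[0, 16, 19, 1, 2, 21, 26, 7, 12, 30, 3, 8, 10, 27, 9, 14, 31]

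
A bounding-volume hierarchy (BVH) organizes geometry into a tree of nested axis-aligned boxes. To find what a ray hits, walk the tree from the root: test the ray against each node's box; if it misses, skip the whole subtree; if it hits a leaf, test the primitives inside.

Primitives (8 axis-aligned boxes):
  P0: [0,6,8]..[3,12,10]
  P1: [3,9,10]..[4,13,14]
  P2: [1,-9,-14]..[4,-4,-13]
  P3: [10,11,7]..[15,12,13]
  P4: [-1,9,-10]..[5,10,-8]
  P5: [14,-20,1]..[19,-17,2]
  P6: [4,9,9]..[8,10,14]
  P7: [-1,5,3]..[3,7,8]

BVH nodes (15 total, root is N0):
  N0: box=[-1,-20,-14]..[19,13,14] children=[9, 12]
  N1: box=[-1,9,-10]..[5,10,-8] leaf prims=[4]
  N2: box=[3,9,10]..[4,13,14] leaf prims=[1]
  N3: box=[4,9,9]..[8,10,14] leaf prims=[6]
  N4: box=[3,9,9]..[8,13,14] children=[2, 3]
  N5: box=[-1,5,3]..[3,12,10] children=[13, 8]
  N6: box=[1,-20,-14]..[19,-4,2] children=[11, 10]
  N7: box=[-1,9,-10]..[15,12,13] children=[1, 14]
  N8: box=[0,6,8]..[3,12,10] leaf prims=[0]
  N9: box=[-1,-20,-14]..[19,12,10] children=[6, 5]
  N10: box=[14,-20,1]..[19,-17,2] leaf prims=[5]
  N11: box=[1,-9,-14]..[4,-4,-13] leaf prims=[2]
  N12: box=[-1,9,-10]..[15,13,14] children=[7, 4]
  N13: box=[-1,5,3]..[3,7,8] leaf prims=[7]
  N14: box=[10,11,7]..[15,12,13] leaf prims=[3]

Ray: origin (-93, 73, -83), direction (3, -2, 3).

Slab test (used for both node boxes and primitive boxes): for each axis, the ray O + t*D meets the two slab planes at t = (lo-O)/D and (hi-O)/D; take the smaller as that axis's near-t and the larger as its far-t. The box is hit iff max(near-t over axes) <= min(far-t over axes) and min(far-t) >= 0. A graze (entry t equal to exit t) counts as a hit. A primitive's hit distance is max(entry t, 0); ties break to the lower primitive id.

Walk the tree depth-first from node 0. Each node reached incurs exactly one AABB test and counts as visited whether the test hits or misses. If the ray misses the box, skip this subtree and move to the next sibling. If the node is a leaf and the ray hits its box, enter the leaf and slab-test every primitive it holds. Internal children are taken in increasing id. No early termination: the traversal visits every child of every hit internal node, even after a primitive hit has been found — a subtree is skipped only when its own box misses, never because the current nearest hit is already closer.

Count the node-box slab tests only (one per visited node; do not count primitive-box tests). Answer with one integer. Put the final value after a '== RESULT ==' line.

Trace the traversal:
N0 x:[92/3,112/3] y:[30,93/2] z:[23,97/3] -> hit [92/3,97/3], descend [9, 12]
  N9 x:[92/3,112/3] y:[61/2,93/2] z:[23,31] -> hit [92/3,31], descend [5, 6]
    N5 x:[92/3,32] y:[61/2,34] z:[86/3,31] -> hit [92/3,31], descend [8, 13]
      N8 x:[31,32] y:[61/2,67/2] z:[91/3,31] -> hit [31,31] leaf, test {P0@t=31}
      N13 x:[92/3,32] y:[33,34] z:[86/3,91/3] -> miss, prune
    N6 x:[94/3,112/3] y:[77/2,93/2] z:[23,85/3] -> miss, prune
  N12 x:[92/3,36] y:[30,32] z:[73/3,97/3] -> hit [92/3,32], descend [4, 7]
    N4 x:[32,101/3] y:[30,32] z:[92/3,97/3] -> hit [32,32], descend [2, 3]
      N2 x:[32,97/3] y:[30,32] z:[31,97/3] -> hit [32,32] leaf, test {P1@t=32}
      N3 x:[97/3,101/3] y:[63/2,32] z:[92/3,97/3] -> miss, prune
    N7 x:[92/3,36] y:[61/2,32] z:[73/3,32] -> hit [92/3,32], descend [1, 14]
      N1 x:[92/3,98/3] y:[63/2,32] z:[73/3,25] -> miss, prune
      N14 x:[103/3,36] y:[61/2,31] z:[30,32] -> miss, prune

Summary -> nodes [0, 9, 5, 8, 13, 6, 12, 4, 2, 3, 7, 1, 14]; box-tests=13; leaf-entries=2; first=P0

== RESULT ==
13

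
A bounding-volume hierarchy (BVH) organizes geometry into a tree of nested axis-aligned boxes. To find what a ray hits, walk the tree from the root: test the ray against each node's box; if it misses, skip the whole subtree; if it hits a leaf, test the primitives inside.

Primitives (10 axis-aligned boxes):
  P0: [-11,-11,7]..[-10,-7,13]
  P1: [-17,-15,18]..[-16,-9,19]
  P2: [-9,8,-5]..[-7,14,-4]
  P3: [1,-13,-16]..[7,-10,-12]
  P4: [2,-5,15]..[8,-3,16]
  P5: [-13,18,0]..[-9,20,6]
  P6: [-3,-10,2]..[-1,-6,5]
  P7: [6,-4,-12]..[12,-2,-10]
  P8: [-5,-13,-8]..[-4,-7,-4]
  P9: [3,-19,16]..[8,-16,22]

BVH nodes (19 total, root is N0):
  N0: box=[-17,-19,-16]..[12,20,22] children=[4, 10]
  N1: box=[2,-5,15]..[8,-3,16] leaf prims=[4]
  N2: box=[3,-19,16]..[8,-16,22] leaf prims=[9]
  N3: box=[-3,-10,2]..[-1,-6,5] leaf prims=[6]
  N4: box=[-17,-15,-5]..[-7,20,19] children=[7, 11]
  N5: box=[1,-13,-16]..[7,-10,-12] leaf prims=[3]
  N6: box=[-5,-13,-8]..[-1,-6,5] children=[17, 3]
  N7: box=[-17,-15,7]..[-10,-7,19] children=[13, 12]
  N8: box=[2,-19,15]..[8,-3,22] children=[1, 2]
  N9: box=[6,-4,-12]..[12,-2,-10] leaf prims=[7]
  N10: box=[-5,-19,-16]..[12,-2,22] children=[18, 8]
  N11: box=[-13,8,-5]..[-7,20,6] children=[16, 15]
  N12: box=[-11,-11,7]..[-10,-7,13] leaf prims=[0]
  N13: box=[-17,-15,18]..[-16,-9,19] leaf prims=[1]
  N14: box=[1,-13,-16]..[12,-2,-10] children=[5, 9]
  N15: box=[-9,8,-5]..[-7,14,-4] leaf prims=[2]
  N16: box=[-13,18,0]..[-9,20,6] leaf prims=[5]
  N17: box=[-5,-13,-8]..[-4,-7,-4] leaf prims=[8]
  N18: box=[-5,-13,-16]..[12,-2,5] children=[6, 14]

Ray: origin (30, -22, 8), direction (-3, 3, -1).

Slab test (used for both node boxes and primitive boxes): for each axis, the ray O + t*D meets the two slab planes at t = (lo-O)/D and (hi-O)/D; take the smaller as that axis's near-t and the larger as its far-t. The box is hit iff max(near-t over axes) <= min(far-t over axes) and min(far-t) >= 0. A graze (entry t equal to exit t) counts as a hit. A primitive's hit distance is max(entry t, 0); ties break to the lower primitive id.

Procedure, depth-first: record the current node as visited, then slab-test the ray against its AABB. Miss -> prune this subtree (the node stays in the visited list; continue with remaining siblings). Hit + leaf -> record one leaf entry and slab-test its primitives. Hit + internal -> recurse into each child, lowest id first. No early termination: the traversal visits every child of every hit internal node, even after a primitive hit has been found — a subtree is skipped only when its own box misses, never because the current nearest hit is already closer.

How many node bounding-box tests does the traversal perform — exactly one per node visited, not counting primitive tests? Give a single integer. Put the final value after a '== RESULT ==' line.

Trace the traversal:
N0 x:[6,47/3] y:[1,14] z:[-14,24] -> hit [6,14], descend [4, 10]
  N4 x:[37/3,47/3] y:[7/3,14] z:[-11,13] -> hit [37/3,13], descend [7, 11]
    N7 x:[40/3,47/3] y:[7/3,5] z:[-11,1] -> miss, prune
    N11 x:[37/3,43/3] y:[10,14] z:[2,13] -> hit [37/3,13], descend [15, 16]
      N15 x:[37/3,13] y:[10,12] z:[12,13] -> miss, prune
      N16 x:[13,43/3] y:[40/3,14] z:[2,8] -> miss, prune
  N10 x:[6,35/3] y:[1,20/3] z:[-14,24] -> hit [6,20/3], descend [8, 18]
    N8 x:[22/3,28/3] y:[1,19/3] z:[-14,-7] -> miss, prune
    N18 x:[6,35/3] y:[3,20/3] z:[3,24] -> hit [6,20/3], descend [6, 14]
      N6 x:[31/3,35/3] y:[3,16/3] z:[3,16] -> miss, prune
      N14 x:[6,29/3] y:[3,20/3] z:[18,24] -> miss, prune

11 AABB tests over nodes [0, 4, 7, 11, 15, 16, 10, 8, 18, 6, 14]; 0 leaves entered; closest miss.

== RESULT ==
11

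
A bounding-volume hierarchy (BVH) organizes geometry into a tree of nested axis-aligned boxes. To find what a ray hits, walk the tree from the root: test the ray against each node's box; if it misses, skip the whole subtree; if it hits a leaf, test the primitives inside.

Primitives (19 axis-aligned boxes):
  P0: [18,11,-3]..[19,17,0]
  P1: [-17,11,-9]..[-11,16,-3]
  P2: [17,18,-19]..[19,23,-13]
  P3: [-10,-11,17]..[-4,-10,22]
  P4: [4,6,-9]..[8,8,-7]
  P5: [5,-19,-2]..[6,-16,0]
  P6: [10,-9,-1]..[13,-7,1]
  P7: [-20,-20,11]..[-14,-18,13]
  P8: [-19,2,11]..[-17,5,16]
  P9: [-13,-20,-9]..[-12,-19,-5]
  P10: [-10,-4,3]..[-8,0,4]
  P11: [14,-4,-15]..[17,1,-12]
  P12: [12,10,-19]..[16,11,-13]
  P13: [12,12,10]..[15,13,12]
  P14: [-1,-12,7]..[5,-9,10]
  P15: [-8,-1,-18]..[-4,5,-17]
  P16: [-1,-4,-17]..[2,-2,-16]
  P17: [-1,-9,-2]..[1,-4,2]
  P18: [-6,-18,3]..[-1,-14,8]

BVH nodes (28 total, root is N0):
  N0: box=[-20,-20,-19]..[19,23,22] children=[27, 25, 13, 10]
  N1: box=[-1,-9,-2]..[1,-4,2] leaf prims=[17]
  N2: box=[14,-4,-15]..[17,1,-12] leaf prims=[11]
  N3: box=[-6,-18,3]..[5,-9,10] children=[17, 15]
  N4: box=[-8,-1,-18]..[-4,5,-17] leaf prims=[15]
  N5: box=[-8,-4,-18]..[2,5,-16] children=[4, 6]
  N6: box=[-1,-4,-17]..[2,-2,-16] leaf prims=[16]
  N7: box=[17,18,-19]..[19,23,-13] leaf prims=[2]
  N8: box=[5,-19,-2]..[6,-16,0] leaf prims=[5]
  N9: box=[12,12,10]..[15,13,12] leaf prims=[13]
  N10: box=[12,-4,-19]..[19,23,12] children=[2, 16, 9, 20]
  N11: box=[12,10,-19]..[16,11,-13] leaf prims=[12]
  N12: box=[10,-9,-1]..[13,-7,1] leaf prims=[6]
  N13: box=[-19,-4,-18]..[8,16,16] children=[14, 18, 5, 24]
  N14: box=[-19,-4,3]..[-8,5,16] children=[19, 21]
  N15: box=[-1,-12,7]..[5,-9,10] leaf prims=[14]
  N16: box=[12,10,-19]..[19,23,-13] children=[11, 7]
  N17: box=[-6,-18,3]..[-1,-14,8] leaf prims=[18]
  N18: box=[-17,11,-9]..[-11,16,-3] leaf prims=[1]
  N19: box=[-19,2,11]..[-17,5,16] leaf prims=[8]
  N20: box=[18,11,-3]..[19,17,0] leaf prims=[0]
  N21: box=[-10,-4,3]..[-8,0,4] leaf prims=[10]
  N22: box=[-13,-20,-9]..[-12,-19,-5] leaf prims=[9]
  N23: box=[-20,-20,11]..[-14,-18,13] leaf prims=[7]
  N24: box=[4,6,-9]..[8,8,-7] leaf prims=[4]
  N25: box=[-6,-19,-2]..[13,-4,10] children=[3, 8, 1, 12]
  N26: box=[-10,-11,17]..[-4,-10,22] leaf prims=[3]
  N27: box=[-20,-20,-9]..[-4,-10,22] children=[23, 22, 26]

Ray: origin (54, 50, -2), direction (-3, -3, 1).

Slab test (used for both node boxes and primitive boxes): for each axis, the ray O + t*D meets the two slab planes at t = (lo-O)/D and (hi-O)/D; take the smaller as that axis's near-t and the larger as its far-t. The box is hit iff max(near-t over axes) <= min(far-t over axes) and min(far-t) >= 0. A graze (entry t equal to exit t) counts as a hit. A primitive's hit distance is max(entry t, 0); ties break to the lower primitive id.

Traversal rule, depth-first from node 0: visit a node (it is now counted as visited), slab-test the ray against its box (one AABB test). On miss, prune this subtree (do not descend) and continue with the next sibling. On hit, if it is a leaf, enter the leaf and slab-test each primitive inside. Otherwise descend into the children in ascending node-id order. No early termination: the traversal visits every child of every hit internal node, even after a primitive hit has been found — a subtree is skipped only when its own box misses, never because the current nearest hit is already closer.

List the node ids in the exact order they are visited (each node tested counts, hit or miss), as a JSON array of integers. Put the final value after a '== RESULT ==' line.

Trace the traversal:
N0 x:[35/3,74/3] y:[9,70/3] z:[-17,24] -> hit [35/3,70/3], descend [10, 13, 25, 27]
  N10 x:[35/3,14] y:[9,18] z:[-17,14] -> hit [35/3,14], descend [2, 9, 16, 20]
    N2 x:[37/3,40/3] y:[49/3,18] z:[-13,-10] -> miss, prune
    N9 x:[13,14] y:[37/3,38/3] z:[12,14] -> miss, prune
    N16 x:[35/3,14] y:[9,40/3] z:[-17,-11] -> miss, prune
    N20 x:[35/3,12] y:[11,13] z:[-1,2] -> miss, prune
  N13 x:[46/3,73/3] y:[34/3,18] z:[-16,18] -> hit [46/3,18], descend [5, 14, 18, 24]
    N5 x:[52/3,62/3] y:[15,18] z:[-16,-14] -> miss, prune
    N14 x:[62/3,73/3] y:[15,18] z:[5,18] -> miss, prune
    N18 x:[65/3,71/3] y:[34/3,13] z:[-7,-1] -> miss, prune
    N24 x:[46/3,50/3] y:[14,44/3] z:[-7,-5] -> miss, prune
  N25 x:[41/3,20] y:[18,23] z:[0,12] -> miss, prune
  N27 x:[58/3,74/3] y:[20,70/3] z:[-7,24] -> hit [20,70/3], descend [22, 23, 26]
    N22 x:[22,67/3] y:[23,70/3] z:[-7,-3] -> miss, prune
    N23 x:[68/3,74/3] y:[68/3,70/3] z:[13,15] -> miss, prune
    N26 x:[58/3,64/3] y:[20,61/3] z:[19,24] -> hit [20,61/3] leaf, test {P3@t=20}

Visited [0, 10, 2, 9, 16, 20, 13, 5, 14, 18, 24, 25, 27, 22, 23, 26]. Tests: 16 box, 1 leaf. Nearest: P3.

== RESULT ==
[0, 10, 2, 9, 16, 20, 13, 5, 14, 18, 24, 25, 27, 22, 23, 26]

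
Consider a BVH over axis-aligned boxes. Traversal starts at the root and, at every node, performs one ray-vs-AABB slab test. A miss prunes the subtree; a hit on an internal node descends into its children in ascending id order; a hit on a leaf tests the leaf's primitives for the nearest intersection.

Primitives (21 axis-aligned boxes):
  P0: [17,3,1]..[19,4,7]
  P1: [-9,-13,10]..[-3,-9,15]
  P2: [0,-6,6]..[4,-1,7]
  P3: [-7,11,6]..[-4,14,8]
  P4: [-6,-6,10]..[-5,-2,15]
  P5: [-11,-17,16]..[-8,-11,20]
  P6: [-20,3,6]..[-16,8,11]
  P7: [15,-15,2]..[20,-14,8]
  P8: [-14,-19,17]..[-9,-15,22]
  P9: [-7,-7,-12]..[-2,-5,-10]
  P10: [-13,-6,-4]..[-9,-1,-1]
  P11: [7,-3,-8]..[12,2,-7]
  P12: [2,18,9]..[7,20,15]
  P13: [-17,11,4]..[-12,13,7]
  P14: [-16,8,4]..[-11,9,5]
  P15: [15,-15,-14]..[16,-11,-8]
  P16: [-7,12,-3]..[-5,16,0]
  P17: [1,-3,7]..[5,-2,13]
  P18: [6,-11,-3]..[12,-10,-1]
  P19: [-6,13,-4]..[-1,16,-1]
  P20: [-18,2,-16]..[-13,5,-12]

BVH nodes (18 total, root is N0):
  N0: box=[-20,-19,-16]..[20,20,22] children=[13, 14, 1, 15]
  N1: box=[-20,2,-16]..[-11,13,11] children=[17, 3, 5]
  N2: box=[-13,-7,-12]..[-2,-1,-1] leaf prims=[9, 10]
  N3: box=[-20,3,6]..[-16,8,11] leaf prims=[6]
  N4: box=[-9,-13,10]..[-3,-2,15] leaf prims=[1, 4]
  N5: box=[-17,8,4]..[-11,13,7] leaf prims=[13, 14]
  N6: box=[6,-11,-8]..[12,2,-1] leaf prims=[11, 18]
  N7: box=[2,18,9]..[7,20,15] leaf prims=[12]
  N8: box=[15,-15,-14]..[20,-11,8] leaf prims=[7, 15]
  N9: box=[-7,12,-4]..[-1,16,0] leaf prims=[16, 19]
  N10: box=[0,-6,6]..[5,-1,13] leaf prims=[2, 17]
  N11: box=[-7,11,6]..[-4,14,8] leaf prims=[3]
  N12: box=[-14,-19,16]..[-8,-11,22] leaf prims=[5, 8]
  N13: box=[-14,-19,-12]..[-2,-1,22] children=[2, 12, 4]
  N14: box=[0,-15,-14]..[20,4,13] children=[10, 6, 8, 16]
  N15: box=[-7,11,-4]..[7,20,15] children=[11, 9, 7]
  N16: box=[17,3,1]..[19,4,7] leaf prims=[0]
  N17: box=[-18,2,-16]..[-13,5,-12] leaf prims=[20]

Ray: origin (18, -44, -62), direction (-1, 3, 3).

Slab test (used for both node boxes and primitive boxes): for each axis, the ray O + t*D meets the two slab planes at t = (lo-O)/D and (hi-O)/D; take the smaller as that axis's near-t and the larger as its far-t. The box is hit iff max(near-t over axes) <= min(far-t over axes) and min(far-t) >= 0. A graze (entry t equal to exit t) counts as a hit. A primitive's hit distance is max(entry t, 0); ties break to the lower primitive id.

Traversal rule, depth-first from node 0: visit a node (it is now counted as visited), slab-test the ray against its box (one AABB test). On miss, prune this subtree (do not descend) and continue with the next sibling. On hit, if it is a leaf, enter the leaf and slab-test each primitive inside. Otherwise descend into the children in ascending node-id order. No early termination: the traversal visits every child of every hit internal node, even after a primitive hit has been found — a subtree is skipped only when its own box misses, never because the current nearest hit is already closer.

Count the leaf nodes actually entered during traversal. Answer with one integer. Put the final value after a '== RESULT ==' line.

Walk:
N0 x:[-2,38] y:[25/3,64/3] z:[46/3,28] -> hit [46/3,64/3], descend [1, 13, 14, 15]
  N1 x:[29,38] y:[46/3,19] z:[46/3,73/3] -> miss, prune
  N13 x:[20,32] y:[25/3,43/3] z:[50/3,28] -> miss, prune
  N14 x:[-2,18] y:[29/3,16] z:[16,25] -> hit [16,16], descend [6, 8, 10, 16]
    N6 x:[6,12] y:[11,46/3] z:[18,61/3] -> miss, prune
    N8 x:[-2,3] y:[29/3,11] z:[16,70/3] -> miss, prune
    N10 x:[13,18] y:[38/3,43/3] z:[68/3,25] -> miss, prune
    N16 x:[-1,1] y:[47/3,16] z:[21,23] -> miss, prune
  N15 x:[11,25] y:[55/3,64/3] z:[58/3,77/3] -> hit [58/3,64/3], descend [7, 9, 11]
    N7 x:[11,16] y:[62/3,64/3] z:[71/3,77/3] -> miss, prune
    N9 x:[19,25] y:[56/3,20] z:[58/3,62/3] -> hit [58/3,20] leaf, test {P16(miss), P19@t=58/3}
    N11 x:[22,25] y:[55/3,58/3] z:[68/3,70/3] -> miss, prune

12 AABB tests over nodes [0, 1, 13, 14, 6, 8, 10, 16, 15, 7, 9, 11]; 1 leaf entered; closest P19.

== RESULT ==
1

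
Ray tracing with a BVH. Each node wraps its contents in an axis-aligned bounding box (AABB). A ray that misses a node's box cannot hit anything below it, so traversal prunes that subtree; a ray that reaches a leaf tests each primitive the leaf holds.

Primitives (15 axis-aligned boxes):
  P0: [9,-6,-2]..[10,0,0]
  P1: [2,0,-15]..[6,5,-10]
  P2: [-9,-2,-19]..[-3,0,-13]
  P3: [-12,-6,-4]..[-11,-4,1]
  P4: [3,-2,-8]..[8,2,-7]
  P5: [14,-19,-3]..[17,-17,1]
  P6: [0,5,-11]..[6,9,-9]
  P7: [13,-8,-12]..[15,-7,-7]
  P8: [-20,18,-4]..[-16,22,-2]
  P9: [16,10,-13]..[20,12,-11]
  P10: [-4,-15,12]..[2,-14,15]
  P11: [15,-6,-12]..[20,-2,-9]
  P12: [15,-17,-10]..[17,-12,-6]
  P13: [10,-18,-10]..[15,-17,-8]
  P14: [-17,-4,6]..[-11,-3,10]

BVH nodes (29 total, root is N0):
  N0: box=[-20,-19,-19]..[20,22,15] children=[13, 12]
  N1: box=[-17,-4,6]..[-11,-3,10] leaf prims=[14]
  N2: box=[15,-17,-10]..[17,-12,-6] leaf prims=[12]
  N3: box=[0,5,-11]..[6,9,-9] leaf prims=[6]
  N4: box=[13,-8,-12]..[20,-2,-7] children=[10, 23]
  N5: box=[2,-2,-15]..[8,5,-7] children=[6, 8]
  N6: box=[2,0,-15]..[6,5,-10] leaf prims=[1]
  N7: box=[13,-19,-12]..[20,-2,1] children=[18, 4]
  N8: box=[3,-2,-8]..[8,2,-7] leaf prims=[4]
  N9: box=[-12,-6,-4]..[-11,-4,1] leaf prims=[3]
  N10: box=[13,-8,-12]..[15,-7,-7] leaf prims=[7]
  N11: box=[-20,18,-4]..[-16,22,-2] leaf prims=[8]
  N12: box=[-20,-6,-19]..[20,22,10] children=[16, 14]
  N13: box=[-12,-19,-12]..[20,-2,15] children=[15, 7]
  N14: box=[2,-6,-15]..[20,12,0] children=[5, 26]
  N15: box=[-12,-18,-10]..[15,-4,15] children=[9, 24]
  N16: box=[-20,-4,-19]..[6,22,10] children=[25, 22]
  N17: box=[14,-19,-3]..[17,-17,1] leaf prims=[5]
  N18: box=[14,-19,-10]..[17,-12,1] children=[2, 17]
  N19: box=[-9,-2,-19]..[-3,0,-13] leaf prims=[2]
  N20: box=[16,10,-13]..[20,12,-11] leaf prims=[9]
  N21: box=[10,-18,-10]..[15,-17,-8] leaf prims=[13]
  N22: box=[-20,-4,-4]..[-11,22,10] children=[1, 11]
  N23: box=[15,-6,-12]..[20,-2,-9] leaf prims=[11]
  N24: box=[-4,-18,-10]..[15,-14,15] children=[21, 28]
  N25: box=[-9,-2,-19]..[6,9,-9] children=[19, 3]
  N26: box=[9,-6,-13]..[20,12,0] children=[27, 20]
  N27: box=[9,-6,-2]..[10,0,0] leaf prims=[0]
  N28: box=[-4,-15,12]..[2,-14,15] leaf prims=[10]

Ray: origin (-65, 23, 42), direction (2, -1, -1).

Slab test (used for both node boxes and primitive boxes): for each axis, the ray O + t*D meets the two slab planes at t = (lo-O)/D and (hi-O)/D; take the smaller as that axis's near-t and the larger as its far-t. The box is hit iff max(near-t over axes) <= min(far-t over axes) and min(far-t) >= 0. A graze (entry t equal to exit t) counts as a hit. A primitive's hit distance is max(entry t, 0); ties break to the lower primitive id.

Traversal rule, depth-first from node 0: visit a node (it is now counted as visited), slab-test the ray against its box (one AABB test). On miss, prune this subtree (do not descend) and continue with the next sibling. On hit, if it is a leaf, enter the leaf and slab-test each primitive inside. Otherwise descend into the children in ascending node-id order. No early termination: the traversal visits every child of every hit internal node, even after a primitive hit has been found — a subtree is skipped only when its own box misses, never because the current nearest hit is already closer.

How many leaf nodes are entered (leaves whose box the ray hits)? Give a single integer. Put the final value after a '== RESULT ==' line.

Traverse from the root:
N0 x:[45/2,85/2] y:[1,42] z:[27,61] -> hit [27,42], descend [12, 13]
  N12 x:[45/2,85/2] y:[1,29] z:[32,61] -> miss, prune
  N13 x:[53/2,85/2] y:[25,42] z:[27,54] -> hit [27,42], descend [7, 15]
    N7 x:[39,85/2] y:[25,42] z:[41,54] -> hit [41,42], descend [4, 18]
      N4 x:[39,85/2] y:[25,31] z:[49,54] -> miss, prune
      N18 x:[79/2,41] y:[35,42] z:[41,52] -> hit [41,41], descend [2, 17]
        N2 x:[40,41] y:[35,40] z:[48,52] -> miss, prune
        N17 x:[79/2,41] y:[40,42] z:[41,45] -> hit [41,41] leaf, test {P5@t=41}
    N15 x:[53/2,40] y:[27,41] z:[27,52] -> hit [27,40], descend [9, 24]
      N9 x:[53/2,27] y:[27,29] z:[41,46] -> miss, prune
      N24 x:[61/2,40] y:[37,41] z:[27,52] -> hit [37,40], descend [21, 28]
        N21 x:[75/2,40] y:[40,41] z:[50,52] -> miss, prune
        N28 x:[61/2,67/2] y:[37,38] z:[27,30] -> miss, prune

13 AABB tests over nodes [0, 12, 13, 7, 4, 18, 2, 17, 15, 9, 24, 21, 28]; 1 leaf entered; closest P5.

== RESULT ==
1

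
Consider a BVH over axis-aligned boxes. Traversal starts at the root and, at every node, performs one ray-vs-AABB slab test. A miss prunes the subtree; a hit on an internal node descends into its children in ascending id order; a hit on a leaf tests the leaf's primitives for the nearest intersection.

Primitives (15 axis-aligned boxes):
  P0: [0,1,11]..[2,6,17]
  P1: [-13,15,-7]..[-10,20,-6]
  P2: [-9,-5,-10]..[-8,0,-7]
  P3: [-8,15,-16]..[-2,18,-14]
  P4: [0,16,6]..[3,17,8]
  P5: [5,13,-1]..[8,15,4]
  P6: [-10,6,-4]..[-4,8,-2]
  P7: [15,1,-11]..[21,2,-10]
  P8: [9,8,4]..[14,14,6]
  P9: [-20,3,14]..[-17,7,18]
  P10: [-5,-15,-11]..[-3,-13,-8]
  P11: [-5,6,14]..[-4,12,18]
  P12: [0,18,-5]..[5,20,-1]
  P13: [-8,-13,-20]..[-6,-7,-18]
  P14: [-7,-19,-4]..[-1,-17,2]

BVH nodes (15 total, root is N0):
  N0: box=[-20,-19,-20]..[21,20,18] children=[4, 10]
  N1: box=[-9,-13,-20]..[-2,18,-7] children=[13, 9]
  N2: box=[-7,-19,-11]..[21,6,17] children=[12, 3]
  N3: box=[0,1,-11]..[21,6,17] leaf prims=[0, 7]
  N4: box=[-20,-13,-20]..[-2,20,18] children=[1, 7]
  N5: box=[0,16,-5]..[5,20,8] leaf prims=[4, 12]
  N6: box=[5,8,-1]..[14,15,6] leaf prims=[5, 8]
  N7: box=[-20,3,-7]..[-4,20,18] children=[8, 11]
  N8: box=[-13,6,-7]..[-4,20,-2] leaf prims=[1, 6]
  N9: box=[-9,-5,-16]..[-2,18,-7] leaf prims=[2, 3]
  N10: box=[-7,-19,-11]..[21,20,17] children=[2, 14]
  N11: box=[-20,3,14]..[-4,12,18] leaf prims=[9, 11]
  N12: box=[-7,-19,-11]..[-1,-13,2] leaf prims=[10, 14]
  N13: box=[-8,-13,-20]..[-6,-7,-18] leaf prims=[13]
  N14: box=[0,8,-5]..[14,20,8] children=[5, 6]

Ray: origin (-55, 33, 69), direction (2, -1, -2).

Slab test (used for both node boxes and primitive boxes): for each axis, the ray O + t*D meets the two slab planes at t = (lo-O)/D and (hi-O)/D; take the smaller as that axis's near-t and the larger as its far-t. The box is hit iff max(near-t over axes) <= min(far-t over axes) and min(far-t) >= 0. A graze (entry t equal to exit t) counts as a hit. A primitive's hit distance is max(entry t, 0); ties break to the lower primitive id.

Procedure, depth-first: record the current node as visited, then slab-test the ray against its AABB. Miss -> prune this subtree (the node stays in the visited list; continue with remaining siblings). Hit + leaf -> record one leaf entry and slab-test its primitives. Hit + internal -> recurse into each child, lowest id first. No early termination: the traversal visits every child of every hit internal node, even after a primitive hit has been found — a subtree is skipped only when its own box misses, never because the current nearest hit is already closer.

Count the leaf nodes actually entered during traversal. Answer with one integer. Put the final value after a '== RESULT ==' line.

Walk:
N0 x:[35/2,38] y:[13,52] z:[51/2,89/2] -> hit [51/2,38], descend [4, 10]
  N4 x:[35/2,53/2] y:[13,46] z:[51/2,89/2] -> hit [51/2,53/2], descend [1, 7]
    N1 x:[23,53/2] y:[15,46] z:[38,89/2] -> miss, prune
    N7 x:[35/2,51/2] y:[13,30] z:[51/2,38] -> hit [51/2,51/2], descend [8, 11]
      N8 x:[21,51/2] y:[13,27] z:[71/2,38] -> miss, prune
      N11 x:[35/2,51/2] y:[21,30] z:[51/2,55/2] -> hit [51/2,51/2] leaf, test {P9(miss), P11@t=51/2}
  N10 x:[24,38] y:[13,52] z:[26,40] -> hit [26,38], descend [2, 14]
    N2 x:[24,38] y:[27,52] z:[26,40] -> hit [27,38], descend [3, 12]
      N3 x:[55/2,38] y:[27,32] z:[26,40] -> hit [55/2,32] leaf, test {P0@t=55/2, P7(miss)}
      N12 x:[24,27] y:[46,52] z:[67/2,40] -> miss, prune
    N14 x:[55/2,69/2] y:[13,25] z:[61/2,37] -> miss, prune

order=[0, 4, 1, 7, 8, 11, 10, 2, 3, 12, 14]  |boxes|=11  |leaves|=2  hit=P11

== RESULT ==
2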